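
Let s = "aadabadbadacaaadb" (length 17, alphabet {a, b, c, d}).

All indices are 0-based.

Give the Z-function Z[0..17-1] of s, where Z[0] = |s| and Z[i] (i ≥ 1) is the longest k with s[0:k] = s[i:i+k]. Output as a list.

[17, 1, 0, 1, 0, 1, 0, 0, 1, 0, 1, 0, 2, 3, 1, 0, 0]

Z[0]=17
i=1: outside box; Z[1]=1 grow→box=[1,2)
i=2: outside box; Z[2]=0
i=3: outside box; Z[3]=1 grow→box=[3,4)
i=4: outside box; Z[4]=0
i=5: outside box; Z[5]=1 grow→box=[5,6)
i=6: outside box; Z[6]=0
i=7: outside box; Z[7]=0
i=8: outside box; Z[8]=1 grow→box=[8,9)
i=9: outside box; Z[9]=0
i=10: outside box; Z[10]=1 grow→box=[10,11)
i=11: outside box; Z[11]=0
i=12: outside box; Z[12]=2 grow→box=[12,14)
i=13: min(r-i=1, Z[1]=1)=1; Z[13]=3 grow→box=[13,16)
i=14: min(r-i=2, Z[1]=1)=1; Z[14]=1
i=15: min(r-i=1, Z[2]=0)=0; Z[15]=0
i=16: outside box; Z[16]=0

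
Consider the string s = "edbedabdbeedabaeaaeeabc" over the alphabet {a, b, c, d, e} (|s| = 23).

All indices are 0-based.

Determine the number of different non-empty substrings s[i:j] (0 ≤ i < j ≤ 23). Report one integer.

rank→(start, suffix):
  0 → (16, 'aaeeabc')
  1 → (12, 'abaeaaeeabc')
  2 → (20, 'abc')
  3 → (5, 'abdbeedabaeaaeeabc')
  4 → (14, 'aeaaeeabc')
  5 → (17, 'aeeabc')
  6 → (13, 'baeaaeeabc')
  7 → (21, 'bc')
  8 → (6, 'bdbeedabaeaaeeabc')
  9 → (2, 'bedabdbeedabaeaaeeabc')
  10 → (8, 'beedabaeaaeeabc')
  11 → (22, 'c')
  12 → (11, 'dabaeaaeeabc')
  13 → (4, 'dabdbeedabaeaaeeabc')
  14 → (1, 'dbedabdbeedabaeaaeeabc')
  15 → (7, 'dbeedabaeaaeeabc')
  16 → (15, 'eaaeeabc')
  17 → (19, 'eabc')
  18 → (10, 'edabaeaaeeabc')
  19 → (3, 'edabdbeedabaeaaeeabc')
  20 → (0, 'edbedabdbeedabaeaaeeabc')
  21 → (18, 'eeabc')
  22 → (9, 'eedabaeaaeeabc')

SA = [16, 12, 20, 5, 14, 17, 13, 21, 6, 2, 8, 22, 11, 4, 1, 7, 15, 19, 10, 3, 0, 18, 9]
[i] adj suffixes → lcp
  [1] 16/12 → 1 ('a')
  [2] 12/20 → 2 ('ab')
  [3] 20/5 → 2 ('ab')
  [4] 5/14 → 1 ('a')
  [5] 14/17 → 2 ('ae')
  [6] 17/13 → 0 ('')
  [7] 13/21 → 1 ('b')
  [8] 21/6 → 1 ('b')
  [9] 6/2 → 1 ('b')
  [10] 2/8 → 2 ('be')
  [11] 8/22 → 0 ('')
  [12] 22/11 → 0 ('')
  [13] 11/4 → 3 ('dab')
  [14] 4/1 → 1 ('d')
  [15] 1/7 → 3 ('dbe')
  [16] 7/15 → 0 ('')
  [17] 15/19 → 2 ('ea')
  [18] 19/10 → 1 ('e')
  [19] 10/3 → 4 ('edab')
  [20] 3/0 → 2 ('ed')
  [21] 0/18 → 1 ('e')
  [22] 18/9 → 2 ('ee')

n(n+1)/2 = 23·24/2 = 276
Σ LCP = 0 + 1 + 2 + 2 + 1 + 2 + 0 + 1 + 1 + 1 + 2 + 0 + 0 + 3 + 1 + 3 + 0 + 2 + 1 + 4 + 2 + 1 + 2 = 32
distinct = 276 − 32 = 244

244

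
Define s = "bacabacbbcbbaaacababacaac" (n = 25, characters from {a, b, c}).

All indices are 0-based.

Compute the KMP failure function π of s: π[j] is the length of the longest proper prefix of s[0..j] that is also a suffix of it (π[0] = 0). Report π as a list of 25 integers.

[0, 0, 0, 0, 1, 2, 3, 1, 1, 0, 1, 1, 2, 0, 0, 0, 0, 1, 2, 1, 2, 3, 4, 0, 0]

π[0] = 0
j=1 s[j]='a': π[1]=0 (border '')
j=2 s[j]='c': π[2]=0 (border '')
j=3 s[j]='a': π[3]=0 (border '')
j=4 s[j]='b': π[4]=1 (border 'b')
j=5 s[j]='a': π[5]=2 (border 'ba')
j=6 s[j]='c': π[6]=3 (border 'bac')
j=7 s[j]='b': k: 3→0; π[7]=1 (border 'b')
j=8 s[j]='b': k: 1→0; π[8]=1 (border 'b')
j=9 s[j]='c': k: 1→0; π[9]=0 (border '')
j=10 s[j]='b': π[10]=1 (border 'b')
j=11 s[j]='b': k: 1→0; π[11]=1 (border 'b')
j=12 s[j]='a': π[12]=2 (border 'ba')
j=13 s[j]='a': k: 2→0; π[13]=0 (border '')
j=14 s[j]='a': π[14]=0 (border '')
j=15 s[j]='c': π[15]=0 (border '')
j=16 s[j]='a': π[16]=0 (border '')
j=17 s[j]='b': π[17]=1 (border 'b')
j=18 s[j]='a': π[18]=2 (border 'ba')
j=19 s[j]='b': k: 2→0; π[19]=1 (border 'b')
j=20 s[j]='a': π[20]=2 (border 'ba')
j=21 s[j]='c': π[21]=3 (border 'bac')
j=22 s[j]='a': π[22]=4 (border 'baca')
j=23 s[j]='a': k: 4→0; π[23]=0 (border '')
j=24 s[j]='c': π[24]=0 (border '')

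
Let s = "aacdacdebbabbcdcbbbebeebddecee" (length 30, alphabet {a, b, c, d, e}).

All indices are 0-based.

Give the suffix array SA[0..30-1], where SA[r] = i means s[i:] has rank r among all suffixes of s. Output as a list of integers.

[0, 10, 1, 4, 9, 8, 16, 11, 17, 12, 23, 18, 20, 15, 2, 13, 5, 27, 3, 14, 24, 6, 25, 29, 7, 22, 19, 26, 28, 21]

rank | idx | suffix
   0 |   0 | aacdacdebbabbcdcbbbebeebddecee
   1 |  10 | abbcdcbbbebeebddecee
   2 |   1 | acdacdebbabbcdcbbbebeebddecee
   3 |   4 | acdebbabbcdcbbbebeebddecee
   4 |   9 | babbcdcbbbebeebddecee
   5 |   8 | bbabbcdcbbbebeebddecee
   6 |  16 | bbbebeebddecee
   7 |  11 | bbcdcbbbebeebddecee
   8 |  17 | bbebeebddecee
   9 |  12 | bcdcbbbebeebddecee
  10 |  23 | bddecee
  11 |  18 | bebeebddecee
  12 |  20 | beebddecee
  13 |  15 | cbbbebeebddecee
  14 |   2 | cdacdebbabbcdcbbbebeebddecee
  15 |  13 | cdcbbbebeebddecee
  16 |   5 | cdebbabbcdcbbbebeebddecee
  17 |  27 | cee
  18 |   3 | dacdebbabbcdcbbbebeebddecee
  19 |  14 | dcbbbebeebddecee
  20 |  24 | ddecee
  21 |   6 | debbabbcdcbbbebeebddecee
  22 |  25 | decee
  23 |  29 | e
  24 |   7 | ebbabbcdcbbbebeebddecee
  25 |  22 | ebddecee
  26 |  19 | ebeebddecee
  27 |  26 | ecee
  28 |  28 | ee
  29 |  21 | eebddecee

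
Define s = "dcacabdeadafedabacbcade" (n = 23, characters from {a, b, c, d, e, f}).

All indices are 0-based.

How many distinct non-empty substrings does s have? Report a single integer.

252

sorted suffixes:
  #0 SA[0]=14  'abacbcade'
  #1 SA[1]=4  'abdeadafedabacbcade'
  #2 SA[2]=2  'acabdeadafedabacbcade'
  #3 SA[3]=16  'acbcade'
  #4 SA[4]=8  'adafedabacbcade'
  #5 SA[5]=20  'ade'
  #6 SA[6]=10  'afedabacbcade'
  #7 SA[7]=15  'bacbcade'
  #8 SA[8]=18  'bcade'
  #9 SA[9]=5  'bdeadafedabacbcade'
  #10 SA[10]=3  'cabdeadafedabacbcade'
  #11 SA[11]=1  'cacabdeadafedabacbcade'
  #12 SA[12]=19  'cade'
  #13 SA[13]=17  'cbcade'
  #14 SA[14]=13  'dabacbcade'
  #15 SA[15]=9  'dafedabacbcade'
  #16 SA[16]=0  'dcacabdeadafedabacbcade'
  #17 SA[17]=21  'de'
  #18 SA[18]=6  'deadafedabacbcade'
  #19 SA[19]=22  'e'
  #20 SA[20]=7  'eadafedabacbcade'
  #21 SA[21]=12  'edabacbcade'
  #22 SA[22]=11  'fedabacbcade'

SA = [14, 4, 2, 16, 8, 20, 10, 15, 18, 5, 3, 1, 19, 17, 13, 9, 0, 21, 6, 22, 7, 12, 11]
i: (SA[i-1],SA[i]) lcp shared
  1: (14,4) 2 'ab'
  2: (4,2) 1 'a'
  3: (2,16) 2 'ac'
  4: (16,8) 1 'a'
  5: (8,20) 2 'ad'
  6: (20,10) 1 'a'
  7: (10,15) 0 ''
  8: (15,18) 1 'b'
  9: (18,5) 1 'b'
  10: (5,3) 0 ''
  11: (3,1) 2 'ca'
  12: (1,19) 2 'ca'
  13: (19,17) 1 'c'
  14: (17,13) 0 ''
  15: (13,9) 2 'da'
  16: (9,0) 1 'd'
  17: (0,21) 1 'd'
  18: (21,6) 2 'de'
  19: (6,22) 0 ''
  20: (22,7) 1 'e'
  21: (7,12) 1 'e'
  22: (12,11) 0 ''

n(n+1)/2 = 23·24/2 = 276
Σ LCP = 0 + 2 + 1 + 2 + 1 + 2 + 1 + 0 + 1 + 1 + 0 + 2 + 2 + 1 + 0 + 2 + 1 + 1 + 2 + 0 + 1 + 1 + 0 = 24
distinct = 276 − 24 = 252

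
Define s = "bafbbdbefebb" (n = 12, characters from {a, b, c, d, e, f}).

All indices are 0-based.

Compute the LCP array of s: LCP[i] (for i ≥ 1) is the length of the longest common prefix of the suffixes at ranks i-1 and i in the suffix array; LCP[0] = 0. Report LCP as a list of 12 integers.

rank | idx | suffix
   0 |   1 | afbbdbefebb
   1 |  11 | b
   2 |   0 | bafbbdbefebb
   3 |  10 | bb
   4 |   3 | bbdbefebb
   5 |   4 | bdbefebb
   6 |   6 | befebb
   7 |   5 | dbefebb
   8 |   9 | ebb
   9 |   7 | efebb
  10 |   2 | fbbdbefebb
  11 |   8 | febb

SA = [1, 11, 0, 10, 3, 4, 6, 5, 9, 7, 2, 8]
[i] adj suffixes → lcp
  [1] 1/11 → 0 ('')
  [2] 11/0 → 1 ('b')
  [3] 0/10 → 1 ('b')
  [4] 10/3 → 2 ('bb')
  [5] 3/4 → 1 ('b')
  [6] 4/6 → 1 ('b')
  [7] 6/5 → 0 ('')
  [8] 5/9 → 0 ('')
  [9] 9/7 → 1 ('e')
  [10] 7/2 → 0 ('')
  [11] 2/8 → 1 ('f')

[0, 0, 1, 1, 2, 1, 1, 0, 0, 1, 0, 1]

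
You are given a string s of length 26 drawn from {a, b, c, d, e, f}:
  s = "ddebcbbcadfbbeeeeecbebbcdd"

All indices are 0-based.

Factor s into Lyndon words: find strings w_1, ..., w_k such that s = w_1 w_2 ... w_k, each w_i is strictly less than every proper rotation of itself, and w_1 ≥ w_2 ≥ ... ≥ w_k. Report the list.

emit factor 1: 'dde' (i=0, period=3)
emit factor 2: 'bc' (i=3, period=2)
emit factor 3: 'bbc' (i=5, period=3)
emit factor 4: 'adfbbeeeeecbebbcdd' (i=8, period=18)

["dde", "bc", "bbc", "adfbbeeeeecbebbcdd"]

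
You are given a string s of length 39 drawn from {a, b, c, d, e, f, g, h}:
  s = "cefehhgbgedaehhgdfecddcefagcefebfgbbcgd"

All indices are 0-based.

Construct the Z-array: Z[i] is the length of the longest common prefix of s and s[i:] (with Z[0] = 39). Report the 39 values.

[39, 0, 0, 0, 0, 0, 0, 0, 0, 0, 0, 0, 0, 0, 0, 0, 0, 0, 0, 1, 0, 0, 3, 0, 0, 0, 0, 4, 0, 0, 0, 0, 0, 0, 0, 0, 1, 0, 0]

Z[0]=39
i=1: outside box; Z[1]=0
i=2: outside box; Z[2]=0
i=3: outside box; Z[3]=0
i=4: outside box; Z[4]=0
i=5: outside box; Z[5]=0
i=6: outside box; Z[6]=0
i=7: outside box; Z[7]=0
i=8: outside box; Z[8]=0
i=9: outside box; Z[9]=0
i=10: outside box; Z[10]=0
i=11: outside box; Z[11]=0
i=12: outside box; Z[12]=0
i=13: outside box; Z[13]=0
i=14: outside box; Z[14]=0
i=15: outside box; Z[15]=0
i=16: outside box; Z[16]=0
i=17: outside box; Z[17]=0
i=18: outside box; Z[18]=0
i=19: outside box; Z[19]=1 grow→box=[19,20)
i=20: outside box; Z[20]=0
i=21: outside box; Z[21]=0
i=22: outside box; Z[22]=3 grow→box=[22,25)
i=23: min(r-i=2, Z[1]=0)=0; Z[23]=0
i=24: min(r-i=1, Z[2]=0)=0; Z[24]=0
i=25: outside box; Z[25]=0
i=26: outside box; Z[26]=0
i=27: outside box; Z[27]=4 grow→box=[27,31)
i=28: min(r-i=3, Z[1]=0)=0; Z[28]=0
i=29: min(r-i=2, Z[2]=0)=0; Z[29]=0
i=30: min(r-i=1, Z[3]=0)=0; Z[30]=0
i=31: outside box; Z[31]=0
i=32: outside box; Z[32]=0
i=33: outside box; Z[33]=0
i=34: outside box; Z[34]=0
i=35: outside box; Z[35]=0
i=36: outside box; Z[36]=1 grow→box=[36,37)
i=37: outside box; Z[37]=0
i=38: outside box; Z[38]=0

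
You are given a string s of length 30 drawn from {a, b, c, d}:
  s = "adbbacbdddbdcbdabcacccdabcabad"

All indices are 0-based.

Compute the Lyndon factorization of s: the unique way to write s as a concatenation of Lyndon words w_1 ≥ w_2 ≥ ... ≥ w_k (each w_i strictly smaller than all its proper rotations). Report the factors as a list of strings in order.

["adbb", "acbdddbdcbd", "abcacccd", "abc", "abad"]

emit factor 1: 'adbb' (i=0, period=4)
emit factor 2: 'acbdddbdcbd' (i=4, period=11)
emit factor 3: 'abcacccd' (i=15, period=8)
emit factor 4: 'abc' (i=23, period=3)
emit factor 5: 'abad' (i=26, period=4)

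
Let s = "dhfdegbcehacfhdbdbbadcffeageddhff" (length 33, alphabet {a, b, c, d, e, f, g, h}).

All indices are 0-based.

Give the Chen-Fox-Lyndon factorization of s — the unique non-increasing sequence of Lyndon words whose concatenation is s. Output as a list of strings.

["dhf", "deg", "bceh", "acfhdbdbbadcffeageddhff"]

emit factor 1: 'dhf' (i=0, period=3)
emit factor 2: 'deg' (i=3, period=3)
emit factor 3: 'bceh' (i=6, period=4)
emit factor 4: 'acfhdbdbbadcffeageddhff' (i=10, period=23)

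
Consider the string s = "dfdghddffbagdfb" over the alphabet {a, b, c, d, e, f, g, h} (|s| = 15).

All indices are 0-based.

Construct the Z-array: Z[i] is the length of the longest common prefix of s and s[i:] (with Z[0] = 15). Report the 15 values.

Z[0]=15
i=1: fresh scan; Z[1]=0
i=2: fresh scan; Z[2]=1 extend→box=[2,3)
i=3: fresh scan; Z[3]=0
i=4: fresh scan; Z[4]=0
i=5: fresh scan; Z[5]=1 extend→box=[5,6)
i=6: fresh scan; Z[6]=2 extend→box=[6,8)
i=7: min(r-i=1, Z[1]=0)=0; Z[7]=0
i=8: fresh scan; Z[8]=0
i=9: fresh scan; Z[9]=0
i=10: fresh scan; Z[10]=0
i=11: fresh scan; Z[11]=0
i=12: fresh scan; Z[12]=2 extend→box=[12,14)
i=13: min(r-i=1, Z[1]=0)=0; Z[13]=0
i=14: fresh scan; Z[14]=0

[15, 0, 1, 0, 0, 1, 2, 0, 0, 0, 0, 0, 2, 0, 0]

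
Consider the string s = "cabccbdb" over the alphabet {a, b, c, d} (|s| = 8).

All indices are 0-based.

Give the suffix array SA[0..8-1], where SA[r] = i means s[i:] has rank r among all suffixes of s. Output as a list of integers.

[1, 7, 2, 5, 0, 4, 3, 6]

sorted suffixes:
  #0 SA[0]=1  'abccbdb'
  #1 SA[1]=7  'b'
  #2 SA[2]=2  'bccbdb'
  #3 SA[3]=5  'bdb'
  #4 SA[4]=0  'cabccbdb'
  #5 SA[5]=4  'cbdb'
  #6 SA[6]=3  'ccbdb'
  #7 SA[7]=6  'db'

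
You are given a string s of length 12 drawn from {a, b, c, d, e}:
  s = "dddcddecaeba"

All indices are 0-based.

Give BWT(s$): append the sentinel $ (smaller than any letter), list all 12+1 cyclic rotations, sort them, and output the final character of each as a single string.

abceeddd$cdad

rank  rotation       last
    0  $dddcddecaeba  a
    1  a$dddcddecaeb  b
    2  aeba$dddcddec  c
    3  ba$dddcddecae  e
    4  caeba$dddcdde  e
    5  cddecaeba$ddd  d
    6  dcddecaeba$dd  d
    7  ddcddecaeba$d  d
    8  dddcddecaeba$  $
    9  ddecaeba$dddc  c
   10  decaeba$dddcd  d
   11  eba$dddcddeca  a
   12  ecaeba$dddcdd  d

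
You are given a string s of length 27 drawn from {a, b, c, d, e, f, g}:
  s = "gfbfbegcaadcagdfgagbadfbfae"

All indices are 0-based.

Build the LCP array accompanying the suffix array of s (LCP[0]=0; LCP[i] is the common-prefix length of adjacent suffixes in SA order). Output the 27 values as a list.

rank | idx | suffix
   0 |   8 | aadcagdfgagbadfbfae
   1 |   9 | adcagdfgagbadfbfae
   2 |  20 | adfbfae
   3 |  25 | ae
   4 |  17 | agbadfbfae
   5 |  12 | agdfgagbadfbfae
   6 |  19 | badfbfae
   7 |   4 | begcaadcagdfgagbadfbfae
   8 |  23 | bfae
   9 |   2 | bfbegcaadcagdfgagbadfbfae
  10 |   7 | caadcagdfgagbadfbfae
  11 |  11 | cagdfgagbadfbfae
  12 |  10 | dcagdfgagbadfbfae
  13 |  21 | dfbfae
  14 |  14 | dfgagbadfbfae
  15 |  26 | e
  16 |   5 | egcaadcagdfgagbadfbfae
  17 |  24 | fae
  18 |   3 | fbegcaadcagdfgagbadfbfae
  19 |  22 | fbfae
  20 |   1 | fbfbegcaadcagdfgagbadfbfae
  21 |  15 | fgagbadfbfae
  22 |  16 | gagbadfbfae
  23 |  18 | gbadfbfae
  24 |   6 | gcaadcagdfgagbadfbfae
  25 |  13 | gdfgagbadfbfae
  26 |   0 | gfbfbegcaadcagdfgagbadfbfae

SA = [8, 9, 20, 25, 17, 12, 19, 4, 23, 2, 7, 11, 10, 21, 14, 26, 5, 24, 3, 22, 1, 15, 16, 18, 6, 13, 0]
[i] adj suffixes → lcp
  [1] 8/9 → 1 ('a')
  [2] 9/20 → 2 ('ad')
  [3] 20/25 → 1 ('a')
  [4] 25/17 → 1 ('a')
  [5] 17/12 → 2 ('ag')
  [6] 12/19 → 0 ('')
  [7] 19/4 → 1 ('b')
  [8] 4/23 → 1 ('b')
  [9] 23/2 → 2 ('bf')
  [10] 2/7 → 0 ('')
  [11] 7/11 → 2 ('ca')
  [12] 11/10 → 0 ('')
  [13] 10/21 → 1 ('d')
  [14] 21/14 → 2 ('df')
  [15] 14/26 → 0 ('')
  [16] 26/5 → 1 ('e')
  [17] 5/24 → 0 ('')
  [18] 24/3 → 1 ('f')
  [19] 3/22 → 2 ('fb')
  [20] 22/1 → 3 ('fbf')
  [21] 1/15 → 1 ('f')
  [22] 15/16 → 0 ('')
  [23] 16/18 → 1 ('g')
  [24] 18/6 → 1 ('g')
  [25] 6/13 → 1 ('g')
  [26] 13/0 → 1 ('g')

[0, 1, 2, 1, 1, 2, 0, 1, 1, 2, 0, 2, 0, 1, 2, 0, 1, 0, 1, 2, 3, 1, 0, 1, 1, 1, 1]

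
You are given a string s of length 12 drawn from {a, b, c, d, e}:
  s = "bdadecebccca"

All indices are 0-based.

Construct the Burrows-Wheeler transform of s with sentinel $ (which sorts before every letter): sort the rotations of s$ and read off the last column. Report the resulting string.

rank  rotation       last
    0  $bdadecebccca  a
    1  a$bdadecebccc  c
    2  adecebccca$bd  d
    3  bccca$bdadece  e
    4  bdadecebccca$  $
    5  ca$bdadecebcc  c
    6  cca$bdadecebc  c
    7  ccca$bdadeceb  b
    8  cebccca$bdade  e
    9  dadecebccca$b  b
   10  decebccca$bda  a
   11  ebccca$bdadec  c
   12  ecebccca$bdad  d

acde$ccbebacd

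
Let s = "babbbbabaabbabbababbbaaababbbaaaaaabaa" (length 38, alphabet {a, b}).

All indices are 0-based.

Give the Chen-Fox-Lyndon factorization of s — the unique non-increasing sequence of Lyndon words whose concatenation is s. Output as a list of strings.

["b", "abbbb", "ab", "aabbabbababbb", "aaababbb", "aaaaaab", "a", "a"]

emit factor 1: 'b' (i=0, period=1)
emit factor 2: 'abbbb' (i=1, period=5)
emit factor 3: 'ab' (i=6, period=2)
emit factor 4: 'aabbabbababbb' (i=8, period=13)
emit factor 5: 'aaababbb' (i=21, period=8)
emit factor 6: 'aaaaaab' (i=29, period=7)
emit factor 7: 'a' (i=36, period=1)
emit factor 8: 'a' (i=37, period=1)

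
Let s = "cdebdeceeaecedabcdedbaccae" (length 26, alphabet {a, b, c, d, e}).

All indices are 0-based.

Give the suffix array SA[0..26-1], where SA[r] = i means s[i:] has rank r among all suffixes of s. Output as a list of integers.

rank | idx | suffix
   0 |  14 | abcdedbaccae
   1 |  21 | accae
   2 |  24 | ae
   3 |   9 | aecedabcdedbaccae
   4 |  20 | baccae
   5 |  15 | bcdedbaccae
   6 |   3 | bdeceeaecedabcdedbaccae
   7 |  23 | cae
   8 |  22 | ccae
   9 |   0 | cdebdeceeaecedabcdedbaccae
  10 |  16 | cdedbaccae
  11 |  11 | cedabcdedbaccae
  12 |   6 | ceeaecedabcdedbaccae
  13 |  13 | dabcdedbaccae
  14 |  19 | dbaccae
  15 |   1 | debdeceeaecedabcdedbaccae
  16 |   4 | deceeaecedabcdedbaccae
  17 |  17 | dedbaccae
  18 |  25 | e
  19 |   8 | eaecedabcdedbaccae
  20 |   2 | ebdeceeaecedabcdedbaccae
  21 |  10 | ecedabcdedbaccae
  22 |   5 | eceeaecedabcdedbaccae
  23 |  12 | edabcdedbaccae
  24 |  18 | edbaccae
  25 |   7 | eeaecedabcdedbaccae

[14, 21, 24, 9, 20, 15, 3, 23, 22, 0, 16, 11, 6, 13, 19, 1, 4, 17, 25, 8, 2, 10, 5, 12, 18, 7]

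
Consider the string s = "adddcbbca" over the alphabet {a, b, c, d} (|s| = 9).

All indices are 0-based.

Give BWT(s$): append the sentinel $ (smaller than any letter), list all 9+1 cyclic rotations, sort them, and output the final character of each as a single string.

rank  rotation    last
    0  $adddcbbca  a
    1  a$adddcbbc  c
    2  adddcbbca$  $
    3  bbca$adddc  c
    4  bca$adddcb  b
    5  ca$adddcbb  b
    6  cbbca$addd  d
    7  dcbbca$add  d
    8  ddcbbca$ad  d
    9  dddcbbca$a  a

ac$cbbddda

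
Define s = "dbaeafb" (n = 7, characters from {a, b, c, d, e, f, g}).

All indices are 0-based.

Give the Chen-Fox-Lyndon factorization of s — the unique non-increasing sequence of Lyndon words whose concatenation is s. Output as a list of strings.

emit factor 1: 'd' (i=0, period=1)
emit factor 2: 'b' (i=1, period=1)
emit factor 3: 'aeafb' (i=2, period=5)

["d", "b", "aeafb"]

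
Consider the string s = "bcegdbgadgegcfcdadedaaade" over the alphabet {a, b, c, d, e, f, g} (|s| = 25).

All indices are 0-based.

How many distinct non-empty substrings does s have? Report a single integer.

rank | idx | suffix
   0 |  20 | aaade
   1 |  21 | aade
   2 |  22 | ade
   3 |  16 | adedaaade
   4 |   7 | adgegcfcdadedaaade
   5 |   0 | bcegdbgadgegcfcdadedaaade
   6 |   5 | bgadgegcfcdadedaaade
   7 |  14 | cdadedaaade
   8 |   1 | cegdbgadgegcfcdadedaaade
   9 |  12 | cfcdadedaaade
  10 |  19 | daaade
  11 |  15 | dadedaaade
  12 |   4 | dbgadgegcfcdadedaaade
  13 |  23 | de
  14 |  17 | dedaaade
  15 |   8 | dgegcfcdadedaaade
  16 |  24 | e
  17 |  18 | edaaade
  18 |  10 | egcfcdadedaaade
  19 |   2 | egdbgadgegcfcdadedaaade
  20 |  13 | fcdadedaaade
  21 |   6 | gadgegcfcdadedaaade
  22 |  11 | gcfcdadedaaade
  23 |   3 | gdbgadgegcfcdadedaaade
  24 |   9 | gegcfcdadedaaade

SA = [20, 21, 22, 16, 7, 0, 5, 14, 1, 12, 19, 15, 4, 23, 17, 8, 24, 18, 10, 2, 13, 6, 11, 3, 9]
[i] adj suffixes → lcp
  [1] 20/21 → 2 ('aa')
  [2] 21/22 → 1 ('a')
  [3] 22/16 → 3 ('ade')
  [4] 16/7 → 2 ('ad')
  [5] 7/0 → 0 ('')
  [6] 0/5 → 1 ('b')
  [7] 5/14 → 0 ('')
  [8] 14/1 → 1 ('c')
  [9] 1/12 → 1 ('c')
  [10] 12/19 → 0 ('')
  [11] 19/15 → 2 ('da')
  [12] 15/4 → 1 ('d')
  [13] 4/23 → 1 ('d')
  [14] 23/17 → 2 ('de')
  [15] 17/8 → 1 ('d')
  [16] 8/24 → 0 ('')
  [17] 24/18 → 1 ('e')
  [18] 18/10 → 1 ('e')
  [19] 10/2 → 2 ('eg')
  [20] 2/13 → 0 ('')
  [21] 13/6 → 0 ('')
  [22] 6/11 → 1 ('g')
  [23] 11/3 → 1 ('g')
  [24] 3/9 → 1 ('g')

n(n+1)/2 = 25·26/2 = 325
Σ LCP = 0 + 2 + 1 + 3 + 2 + 0 + 1 + 0 + 1 + 1 + 0 + 2 + 1 + 1 + 2 + 1 + 0 + 1 + 1 + 2 + 0 + 0 + 1 + 1 + 1 = 25
distinct = 325 − 25 = 300

300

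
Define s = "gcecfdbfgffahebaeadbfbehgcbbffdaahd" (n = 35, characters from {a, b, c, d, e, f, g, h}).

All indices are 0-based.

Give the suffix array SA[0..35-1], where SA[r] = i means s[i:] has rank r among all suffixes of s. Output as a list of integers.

[31, 17, 15, 32, 11, 14, 26, 21, 19, 27, 6, 25, 1, 3, 34, 30, 18, 5, 16, 13, 2, 22, 10, 20, 29, 4, 9, 28, 7, 24, 0, 8, 33, 12, 23]

sorted suffixes:
  #0 SA[0]=31  'aahd'
  #1 SA[1]=17  'adbfbehgcbbffdaahd'
  #2 SA[2]=15  'aeadbfbehgcbbffdaahd'
  #3 SA[3]=32  'ahd'
  #4 SA[4]=11  'ahebaeadbfbehgcbbffdaahd'
  #5 SA[5]=14  'baeadbfbehgcbbffdaahd'
  #6 SA[6]=26  'bbffdaahd'
  #7 SA[7]=21  'behgcbbffdaahd'
  #8 SA[8]=19  'bfbehgcbbffdaahd'
  #9 SA[9]=27  'bffdaahd'
  #10 SA[10]=6  'bfgffahebaeadbfbehgcbbffdaahd'
  #11 SA[11]=25  'cbbffdaahd'
  #12 SA[12]=1  'cecfdbfgffahebaeadbfbehgcbbffdaahd'
  #13 SA[13]=3  'cfdbfgffahebaeadbfbehgcbbffdaahd'
  #14 SA[14]=34  'd'
  #15 SA[15]=30  'daahd'
  #16 SA[16]=18  'dbfbehgcbbffdaahd'
  #17 SA[17]=5  'dbfgffahebaeadbfbehgcbbffdaahd'
  #18 SA[18]=16  'eadbfbehgcbbffdaahd'
  #19 SA[19]=13  'ebaeadbfbehgcbbffdaahd'
  #20 SA[20]=2  'ecfdbfgffahebaeadbfbehgcbbffdaahd'
  #21 SA[21]=22  'ehgcbbffdaahd'
  #22 SA[22]=10  'fahebaeadbfbehgcbbffdaahd'
  #23 SA[23]=20  'fbehgcbbffdaahd'
  #24 SA[24]=29  'fdaahd'
  #25 SA[25]=4  'fdbfgffahebaeadbfbehgcbbffdaahd'
  #26 SA[26]=9  'ffahebaeadbfbehgcbbffdaahd'
  #27 SA[27]=28  'ffdaahd'
  #28 SA[28]=7  'fgffahebaeadbfbehgcbbffdaahd'
  #29 SA[29]=24  'gcbbffdaahd'
  #30 SA[30]=0  'gcecfdbfgffahebaeadbfbehgcbbffdaahd'
  #31 SA[31]=8  'gffahebaeadbfbehgcbbffdaahd'
  #32 SA[32]=33  'hd'
  #33 SA[33]=12  'hebaeadbfbehgcbbffdaahd'
  #34 SA[34]=23  'hgcbbffdaahd'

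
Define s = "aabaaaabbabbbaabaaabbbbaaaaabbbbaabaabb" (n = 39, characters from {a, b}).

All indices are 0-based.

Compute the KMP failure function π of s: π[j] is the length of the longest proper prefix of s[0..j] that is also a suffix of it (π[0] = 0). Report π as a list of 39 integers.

[0, 1, 0, 1, 2, 2, 2, 3, 0, 1, 0, 0, 0, 1, 2, 3, 4, 5, 6, 3, 0, 0, 0, 1, 2, 2, 2, 2, 3, 0, 0, 0, 1, 2, 3, 4, 5, 3, 0]

π[0] = 0
j=1 s[j]='a': π[1]=1 (border 'a')
j=2 s[j]='b': k: 1→0; π[2]=0 (border '')
j=3 s[j]='a': π[3]=1 (border 'a')
j=4 s[j]='a': π[4]=2 (border 'aa')
j=5 s[j]='a': k: 2→1; π[5]=2 (border 'aa')
j=6 s[j]='a': k: 2→1; π[6]=2 (border 'aa')
j=7 s[j]='b': π[7]=3 (border 'aab')
j=8 s[j]='b': k: 3→0; π[8]=0 (border '')
j=9 s[j]='a': π[9]=1 (border 'a')
j=10 s[j]='b': k: 1→0; π[10]=0 (border '')
j=11 s[j]='b': π[11]=0 (border '')
j=12 s[j]='b': π[12]=0 (border '')
j=13 s[j]='a': π[13]=1 (border 'a')
j=14 s[j]='a': π[14]=2 (border 'aa')
j=15 s[j]='b': π[15]=3 (border 'aab')
j=16 s[j]='a': π[16]=4 (border 'aaba')
j=17 s[j]='a': π[17]=5 (border 'aabaa')
j=18 s[j]='a': π[18]=6 (border 'aabaaa')
j=19 s[j]='b': k: 6→2; π[19]=3 (border 'aab')
j=20 s[j]='b': k: 3→0; π[20]=0 (border '')
j=21 s[j]='b': π[21]=0 (border '')
j=22 s[j]='b': π[22]=0 (border '')
j=23 s[j]='a': π[23]=1 (border 'a')
j=24 s[j]='a': π[24]=2 (border 'aa')
j=25 s[j]='a': k: 2→1; π[25]=2 (border 'aa')
j=26 s[j]='a': k: 2→1; π[26]=2 (border 'aa')
j=27 s[j]='a': k: 2→1; π[27]=2 (border 'aa')
j=28 s[j]='b': π[28]=3 (border 'aab')
j=29 s[j]='b': k: 3→0; π[29]=0 (border '')
j=30 s[j]='b': π[30]=0 (border '')
j=31 s[j]='b': π[31]=0 (border '')
j=32 s[j]='a': π[32]=1 (border 'a')
j=33 s[j]='a': π[33]=2 (border 'aa')
j=34 s[j]='b': π[34]=3 (border 'aab')
j=35 s[j]='a': π[35]=4 (border 'aaba')
j=36 s[j]='a': π[36]=5 (border 'aabaa')
j=37 s[j]='b': k: 5→2; π[37]=3 (border 'aab')
j=38 s[j]='b': k: 3→0; π[38]=0 (border '')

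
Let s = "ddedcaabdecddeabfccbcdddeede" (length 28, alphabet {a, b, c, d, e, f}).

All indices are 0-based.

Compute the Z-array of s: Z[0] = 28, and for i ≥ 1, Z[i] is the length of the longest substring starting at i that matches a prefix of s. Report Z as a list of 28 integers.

[28, 1, 0, 1, 0, 0, 0, 0, 1, 0, 0, 3, 1, 0, 0, 0, 0, 0, 0, 0, 0, 2, 3, 1, 0, 0, 1, 0]

Z[0]=28
i=1: fresh scan; Z[1]=1 grow→box=[1,2)
i=2: fresh scan; Z[2]=0
i=3: fresh scan; Z[3]=1 grow→box=[3,4)
i=4: fresh scan; Z[4]=0
i=5: fresh scan; Z[5]=0
i=6: fresh scan; Z[6]=0
i=7: fresh scan; Z[7]=0
i=8: fresh scan; Z[8]=1 grow→box=[8,9)
i=9: fresh scan; Z[9]=0
i=10: fresh scan; Z[10]=0
i=11: fresh scan; Z[11]=3 grow→box=[11,14)
i=12: min(r-i=2, Z[1]=1)=1; Z[12]=1
i=13: min(r-i=1, Z[2]=0)=0; Z[13]=0
i=14: fresh scan; Z[14]=0
i=15: fresh scan; Z[15]=0
i=16: fresh scan; Z[16]=0
i=17: fresh scan; Z[17]=0
i=18: fresh scan; Z[18]=0
i=19: fresh scan; Z[19]=0
i=20: fresh scan; Z[20]=0
i=21: fresh scan; Z[21]=2 grow→box=[21,23)
i=22: min(r-i=1, Z[1]=1)=1; Z[22]=3 grow→box=[22,25)
i=23: min(r-i=2, Z[1]=1)=1; Z[23]=1
i=24: min(r-i=1, Z[2]=0)=0; Z[24]=0
i=25: fresh scan; Z[25]=0
i=26: fresh scan; Z[26]=1 grow→box=[26,27)
i=27: fresh scan; Z[27]=0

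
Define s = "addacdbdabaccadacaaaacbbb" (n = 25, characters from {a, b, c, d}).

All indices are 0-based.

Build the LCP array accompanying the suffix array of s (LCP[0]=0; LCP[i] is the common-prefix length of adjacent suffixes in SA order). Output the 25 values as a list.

sorted suffixes:
  #0 SA[0]=17  'aaaacbbb'
  #1 SA[1]=18  'aaacbbb'
  #2 SA[2]=19  'aacbbb'
  #3 SA[3]=8  'abaccadacaaaacbbb'
  #4 SA[4]=15  'acaaaacbbb'
  #5 SA[5]=20  'acbbb'
  #6 SA[6]=10  'accadacaaaacbbb'
  #7 SA[7]=3  'acdbdabaccadacaaaacbbb'
  #8 SA[8]=13  'adacaaaacbbb'
  #9 SA[9]=0  'addacdbdabaccadacaaaacbbb'
  #10 SA[10]=24  'b'
  #11 SA[11]=9  'baccadacaaaacbbb'
  #12 SA[12]=23  'bb'
  #13 SA[13]=22  'bbb'
  #14 SA[14]=6  'bdabaccadacaaaacbbb'
  #15 SA[15]=16  'caaaacbbb'
  #16 SA[16]=12  'cadacaaaacbbb'
  #17 SA[17]=21  'cbbb'
  #18 SA[18]=11  'ccadacaaaacbbb'
  #19 SA[19]=4  'cdbdabaccadacaaaacbbb'
  #20 SA[20]=7  'dabaccadacaaaacbbb'
  #21 SA[21]=14  'dacaaaacbbb'
  #22 SA[22]=2  'dacdbdabaccadacaaaacbbb'
  #23 SA[23]=5  'dbdabaccadacaaaacbbb'
  #24 SA[24]=1  'ddacdbdabaccadacaaaacbbb'

SA = [17, 18, 19, 8, 15, 20, 10, 3, 13, 0, 24, 9, 23, 22, 6, 16, 12, 21, 11, 4, 7, 14, 2, 5, 1]
i: (SA[i-1],SA[i]) lcp shared
  1: (17,18) 3 'aaa'
  2: (18,19) 2 'aa'
  3: (19,8) 1 'a'
  4: (8,15) 1 'a'
  5: (15,20) 2 'ac'
  6: (20,10) 2 'ac'
  7: (10,3) 2 'ac'
  8: (3,13) 1 'a'
  9: (13,0) 2 'ad'
  10: (0,24) 0 ''
  11: (24,9) 1 'b'
  12: (9,23) 1 'b'
  13: (23,22) 2 'bb'
  14: (22,6) 1 'b'
  15: (6,16) 0 ''
  16: (16,12) 2 'ca'
  17: (12,21) 1 'c'
  18: (21,11) 1 'c'
  19: (11,4) 1 'c'
  20: (4,7) 0 ''
  21: (7,14) 2 'da'
  22: (14,2) 3 'dac'
  23: (2,5) 1 'd'
  24: (5,1) 1 'd'

[0, 3, 2, 1, 1, 2, 2, 2, 1, 2, 0, 1, 1, 2, 1, 0, 2, 1, 1, 1, 0, 2, 3, 1, 1]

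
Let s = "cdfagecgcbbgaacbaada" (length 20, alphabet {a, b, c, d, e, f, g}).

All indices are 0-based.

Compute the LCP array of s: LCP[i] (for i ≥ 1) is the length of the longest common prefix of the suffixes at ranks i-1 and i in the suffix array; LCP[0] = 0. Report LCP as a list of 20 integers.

sorted suffixes:
  #0 SA[0]=19  'a'
  #1 SA[1]=12  'aacbaada'
  #2 SA[2]=16  'aada'
  #3 SA[3]=13  'acbaada'
  #4 SA[4]=17  'ada'
  #5 SA[5]=3  'agecgcbbgaacbaada'
  #6 SA[6]=15  'baada'
  #7 SA[7]=9  'bbgaacbaada'
  #8 SA[8]=10  'bgaacbaada'
  #9 SA[9]=14  'cbaada'
  #10 SA[10]=8  'cbbgaacbaada'
  #11 SA[11]=0  'cdfagecgcbbgaacbaada'
  #12 SA[12]=6  'cgcbbgaacbaada'
  #13 SA[13]=18  'da'
  #14 SA[14]=1  'dfagecgcbbgaacbaada'
  #15 SA[15]=5  'ecgcbbgaacbaada'
  #16 SA[16]=2  'fagecgcbbgaacbaada'
  #17 SA[17]=11  'gaacbaada'
  #18 SA[18]=7  'gcbbgaacbaada'
  #19 SA[19]=4  'gecgcbbgaacbaada'

SA = [19, 12, 16, 13, 17, 3, 15, 9, 10, 14, 8, 0, 6, 18, 1, 5, 2, 11, 7, 4]
i: (SA[i-1],SA[i]) lcp shared
  1: (19,12) 1 'a'
  2: (12,16) 2 'aa'
  3: (16,13) 1 'a'
  4: (13,17) 1 'a'
  5: (17,3) 1 'a'
  6: (3,15) 0 ''
  7: (15,9) 1 'b'
  8: (9,10) 1 'b'
  9: (10,14) 0 ''
  10: (14,8) 2 'cb'
  11: (8,0) 1 'c'
  12: (0,6) 1 'c'
  13: (6,18) 0 ''
  14: (18,1) 1 'd'
  15: (1,5) 0 ''
  16: (5,2) 0 ''
  17: (2,11) 0 ''
  18: (11,7) 1 'g'
  19: (7,4) 1 'g'

[0, 1, 2, 1, 1, 1, 0, 1, 1, 0, 2, 1, 1, 0, 1, 0, 0, 0, 1, 1]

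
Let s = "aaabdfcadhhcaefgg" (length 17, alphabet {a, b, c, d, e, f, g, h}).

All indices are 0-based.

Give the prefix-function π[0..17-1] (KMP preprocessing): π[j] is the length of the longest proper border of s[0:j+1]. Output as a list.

[0, 1, 2, 0, 0, 0, 0, 1, 0, 0, 0, 0, 1, 0, 0, 0, 0]

π[0] = 0
j=1 s[j]='a': π[1]=1 (border 'a')
j=2 s[j]='a': π[2]=2 (border 'aa')
j=3 s[j]='b': k: 2→1→0; π[3]=0 (border '')
j=4 s[j]='d': π[4]=0 (border '')
j=5 s[j]='f': π[5]=0 (border '')
j=6 s[j]='c': π[6]=0 (border '')
j=7 s[j]='a': π[7]=1 (border 'a')
j=8 s[j]='d': k: 1→0; π[8]=0 (border '')
j=9 s[j]='h': π[9]=0 (border '')
j=10 s[j]='h': π[10]=0 (border '')
j=11 s[j]='c': π[11]=0 (border '')
j=12 s[j]='a': π[12]=1 (border 'a')
j=13 s[j]='e': k: 1→0; π[13]=0 (border '')
j=14 s[j]='f': π[14]=0 (border '')
j=15 s[j]='g': π[15]=0 (border '')
j=16 s[j]='g': π[16]=0 (border '')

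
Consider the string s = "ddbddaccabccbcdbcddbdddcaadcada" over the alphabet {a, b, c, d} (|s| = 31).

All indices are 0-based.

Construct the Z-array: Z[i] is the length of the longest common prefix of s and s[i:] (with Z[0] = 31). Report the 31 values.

[31, 1, 0, 2, 1, 0, 0, 0, 0, 0, 0, 0, 0, 0, 1, 0, 0, 5, 1, 0, 2, 2, 1, 0, 0, 0, 1, 0, 0, 1, 0]

Z[0]=31
i=1: outside box; Z[1]=1 scan→box=[1,2)
i=2: outside box; Z[2]=0
i=3: outside box; Z[3]=2 scan→box=[3,5)
i=4: min(r-i=1, Z[1]=1)=1; Z[4]=1
i=5: outside box; Z[5]=0
i=6: outside box; Z[6]=0
i=7: outside box; Z[7]=0
i=8: outside box; Z[8]=0
i=9: outside box; Z[9]=0
i=10: outside box; Z[10]=0
i=11: outside box; Z[11]=0
i=12: outside box; Z[12]=0
i=13: outside box; Z[13]=0
i=14: outside box; Z[14]=1 scan→box=[14,15)
i=15: outside box; Z[15]=0
i=16: outside box; Z[16]=0
i=17: outside box; Z[17]=5 scan→box=[17,22)
i=18: min(r-i=4, Z[1]=1)=1; Z[18]=1
i=19: min(r-i=3, Z[2]=0)=0; Z[19]=0
i=20: min(r-i=2, Z[3]=2)=2; Z[20]=2
i=21: min(r-i=1, Z[4]=1)=1; Z[21]=2 scan→box=[21,23)
i=22: min(r-i=1, Z[1]=1)=1; Z[22]=1
i=23: outside box; Z[23]=0
i=24: outside box; Z[24]=0
i=25: outside box; Z[25]=0
i=26: outside box; Z[26]=1 scan→box=[26,27)
i=27: outside box; Z[27]=0
i=28: outside box; Z[28]=0
i=29: outside box; Z[29]=1 scan→box=[29,30)
i=30: outside box; Z[30]=0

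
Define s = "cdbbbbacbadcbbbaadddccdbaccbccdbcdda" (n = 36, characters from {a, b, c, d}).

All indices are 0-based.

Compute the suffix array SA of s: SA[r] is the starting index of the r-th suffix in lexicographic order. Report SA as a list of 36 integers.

sorted suffixes:
  #0 SA[0]=35  'a'
  #1 SA[1]=15  'aadddccdbaccbccdbcdda'
  #2 SA[2]=6  'acbadcbbbaadddccdbaccbccdbcdda'
  #3 SA[3]=24  'accbccdbcdda'
  #4 SA[4]=9  'adcbbbaadddccdbaccbccdbcdda'
  #5 SA[5]=16  'adddccdbaccbccdbcdda'
  #6 SA[6]=14  'baadddccdbaccbccdbcdda'
  #7 SA[7]=5  'bacbadcbbbaadddccdbaccbccdbcdda'
  #8 SA[8]=23  'baccbccdbcdda'
  #9 SA[9]=8  'badcbbbaadddccdbaccbccdbcdda'
  #10 SA[10]=13  'bbaadddccdbaccbccdbcdda'
  #11 SA[11]=4  'bbacbadcbbbaadddccdbaccbccdbcdda'
  #12 SA[12]=12  'bbbaadddccdbaccbccdbcdda'
  #13 SA[13]=3  'bbbacbadcbbbaadddccdbaccbccdbcdda'
  #14 SA[14]=2  'bbbbacbadcbbbaadddccdbaccbccdbcdda'
  #15 SA[15]=27  'bccdbcdda'
  #16 SA[16]=31  'bcdda'
  #17 SA[17]=7  'cbadcbbbaadddccdbaccbccdbcdda'
  #18 SA[18]=11  'cbbbaadddccdbaccbccdbcdda'
  #19 SA[19]=26  'cbccdbcdda'
  #20 SA[20]=25  'ccbccdbcdda'
  #21 SA[21]=20  'ccdbaccbccdbcdda'
  #22 SA[22]=28  'ccdbcdda'
  #23 SA[23]=21  'cdbaccbccdbcdda'
  #24 SA[24]=0  'cdbbbbacbadcbbbaadddccdbaccbccdbcdda'
  #25 SA[25]=29  'cdbcdda'
  #26 SA[26]=32  'cdda'
  #27 SA[27]=34  'da'
  #28 SA[28]=22  'dbaccbccdbcdda'
  #29 SA[29]=1  'dbbbbacbadcbbbaadddccdbaccbccdbcdda'
  #30 SA[30]=30  'dbcdda'
  #31 SA[31]=10  'dcbbbaadddccdbaccbccdbcdda'
  #32 SA[32]=19  'dccdbaccbccdbcdda'
  #33 SA[33]=33  'dda'
  #34 SA[34]=18  'ddccdbaccbccdbcdda'
  #35 SA[35]=17  'dddccdbaccbccdbcdda'

[35, 15, 6, 24, 9, 16, 14, 5, 23, 8, 13, 4, 12, 3, 2, 27, 31, 7, 11, 26, 25, 20, 28, 21, 0, 29, 32, 34, 22, 1, 30, 10, 19, 33, 18, 17]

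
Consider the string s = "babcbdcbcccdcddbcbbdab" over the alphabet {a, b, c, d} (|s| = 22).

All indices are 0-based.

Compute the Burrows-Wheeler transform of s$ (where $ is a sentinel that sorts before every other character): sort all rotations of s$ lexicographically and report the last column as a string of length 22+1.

rank  rotation                 last
    0  $babcbdcbcccdcddbcbbdab  b
    1  ab$babcbdcbcccdcddbcbbd  d
    2  abcbdcbcccdcddbcbbdab$b  b
    3  b$babcbdcbcccdcddbcbbda  a
    4  babcbdcbcccdcddbcbbdab$  $
    5  bbdab$babcbdcbcccdcddbc  c
    6  bcbbdab$babcbdcbcccdcdd  d
    7  bcbdcbcccdcddbcbbdab$ba  a
    8  bcccdcddbcbbdab$babcbdc  c
    9  bdab$babcbdcbcccdcddbcb  b
   10  bdcbcccdcddbcbbdab$babc  c
   11  cbbdab$babcbdcbcccdcddb  b
   12  cbcccdcddbcbbdab$babcbd  d
   13  cbdcbcccdcddbcbbdab$bab  b
   14  cccdcddbcbbdab$babcbdcb  b
   15  ccdcddbcbbdab$babcbdcbc  c
   16  cdcddbcbbdab$babcbdcbcc  c
   17  cddbcbbdab$babcbdcbcccd  d
   18  dab$babcbdcbcccdcddbcbb  b
   19  dbcbbdab$babcbdcbcccdcd  d
   20  dcbcccdcddbcbbdab$babcb  b
   21  dcddbcbbdab$babcbdcbccc  c
   22  ddbcbbdab$babcbdcbcccdc  c

bdba$cdacbcbdbbccdbdbcc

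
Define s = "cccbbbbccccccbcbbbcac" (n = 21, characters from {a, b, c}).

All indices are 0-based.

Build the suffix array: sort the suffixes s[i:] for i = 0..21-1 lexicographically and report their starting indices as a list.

rank | idx | suffix
   0 |  19 | ac
   1 |   3 | bbbbccccccbcbbbcac
   2 |  15 | bbbcac
   3 |   4 | bbbccccccbcbbbcac
   4 |  16 | bbcac
   5 |   5 | bbccccccbcbbbcac
   6 |  17 | bcac
   7 |  13 | bcbbbcac
   8 |   6 | bccccccbcbbbcac
   9 |  20 | c
  10 |  18 | cac
  11 |   2 | cbbbbccccccbcbbbcac
  12 |  14 | cbbbcac
  13 |  12 | cbcbbbcac
  14 |   1 | ccbbbbccccccbcbbbcac
  15 |  11 | ccbcbbbcac
  16 |   0 | cccbbbbccccccbcbbbcac
  17 |  10 | cccbcbbbcac
  18 |   9 | ccccbcbbbcac
  19 |   8 | cccccbcbbbcac
  20 |   7 | ccccccbcbbbcac

[19, 3, 15, 4, 16, 5, 17, 13, 6, 20, 18, 2, 14, 12, 1, 11, 0, 10, 9, 8, 7]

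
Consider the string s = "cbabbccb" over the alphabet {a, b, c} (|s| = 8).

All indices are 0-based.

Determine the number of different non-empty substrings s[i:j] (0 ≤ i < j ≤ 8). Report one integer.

30

rank→(start, suffix):
  0 → (2, 'abbccb')
  1 → (7, 'b')
  2 → (1, 'babbccb')
  3 → (3, 'bbccb')
  4 → (4, 'bccb')
  5 → (6, 'cb')
  6 → (0, 'cbabbccb')
  7 → (5, 'ccb')

SA = [2, 7, 1, 3, 4, 6, 0, 5]
rank  pair      lcp
   1  s[2:],s[7:]  0  ''
   2  s[7:],s[1:]  1  'b'
   3  s[1:],s[3:]  1  'b'
   4  s[3:],s[4:]  1  'b'
   5  s[4:],s[6:]  0  ''
   6  s[6:],s[0:]  2  'cb'
   7  s[0:],s[5:]  1  'c'

n(n+1)/2 = 8·9/2 = 36
Σ LCP = 0 + 0 + 1 + 1 + 1 + 0 + 2 + 1 = 6
distinct = 36 − 6 = 30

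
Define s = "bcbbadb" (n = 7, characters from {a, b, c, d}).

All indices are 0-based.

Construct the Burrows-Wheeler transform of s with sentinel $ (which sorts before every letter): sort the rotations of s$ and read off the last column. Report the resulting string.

rank  rotation  last
    0  $bcbbadb  b
    1  adb$bcbb  b
    2  b$bcbbad  d
    3  badb$bcb  b
    4  bbadb$bc  c
    5  bcbbadb$  $
    6  cbbadb$b  b
    7  db$bcbba  a

bbdbc$ba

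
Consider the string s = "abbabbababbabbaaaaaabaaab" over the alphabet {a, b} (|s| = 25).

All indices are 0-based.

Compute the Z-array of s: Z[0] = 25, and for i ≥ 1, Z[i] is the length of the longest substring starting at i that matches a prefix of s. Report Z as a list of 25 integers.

[25, 0, 0, 5, 0, 0, 2, 0, 7, 0, 0, 4, 0, 0, 1, 1, 1, 1, 1, 2, 0, 1, 1, 2, 0]

Z[0]=25
i=1: fresh scan; Z[1]=0
i=2: fresh scan; Z[2]=0
i=3: fresh scan; Z[3]=5 extend→box=[3,8)
i=4: min(r-i=4, Z[1]=0)=0; Z[4]=0
i=5: min(r-i=3, Z[2]=0)=0; Z[5]=0
i=6: min(r-i=2, Z[3]=5)=2; Z[6]=2
i=7: min(r-i=1, Z[4]=0)=0; Z[7]=0
i=8: fresh scan; Z[8]=7 extend→box=[8,15)
i=9: min(r-i=6, Z[1]=0)=0; Z[9]=0
i=10: min(r-i=5, Z[2]=0)=0; Z[10]=0
i=11: min(r-i=4, Z[3]=5)=4; Z[11]=4
i=12: min(r-i=3, Z[4]=0)=0; Z[12]=0
i=13: min(r-i=2, Z[5]=0)=0; Z[13]=0
i=14: min(r-i=1, Z[6]=2)=1; Z[14]=1
i=15: fresh scan; Z[15]=1 extend→box=[15,16)
i=16: fresh scan; Z[16]=1 extend→box=[16,17)
i=17: fresh scan; Z[17]=1 extend→box=[17,18)
i=18: fresh scan; Z[18]=1 extend→box=[18,19)
i=19: fresh scan; Z[19]=2 extend→box=[19,21)
i=20: min(r-i=1, Z[1]=0)=0; Z[20]=0
i=21: fresh scan; Z[21]=1 extend→box=[21,22)
i=22: fresh scan; Z[22]=1 extend→box=[22,23)
i=23: fresh scan; Z[23]=2 extend→box=[23,25)
i=24: min(r-i=1, Z[1]=0)=0; Z[24]=0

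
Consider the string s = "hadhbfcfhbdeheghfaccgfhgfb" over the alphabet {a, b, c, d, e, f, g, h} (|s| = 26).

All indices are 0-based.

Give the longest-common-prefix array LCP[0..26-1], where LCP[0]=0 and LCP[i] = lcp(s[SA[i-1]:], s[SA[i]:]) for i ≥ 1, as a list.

[0, 1, 0, 1, 1, 0, 1, 1, 0, 1, 0, 1, 0, 1, 1, 1, 2, 0, 2, 1, 0, 1, 2, 1, 1, 1]

rank→(start, suffix):
  0 → (17, 'accgfhgfb')
  1 → (1, 'adhbfcfhbdeheghfaccgfhgfb')
  2 → (25, 'b')
  3 → (9, 'bdeheghfaccgfhgfb')
  4 → (4, 'bfcfhbdeheghfaccgfhgfb')
  5 → (18, 'ccgfhgfb')
  6 → (6, 'cfhbdeheghfaccgfhgfb')
  7 → (19, 'cgfhgfb')
  8 → (10, 'deheghfaccgfhgfb')
  9 → (2, 'dhbfcfhbdeheghfaccgfhgfb')
  10 → (13, 'eghfaccgfhgfb')
  11 → (11, 'eheghfaccgfhgfb')
  12 → (16, 'faccgfhgfb')
  13 → (24, 'fb')
  14 → (5, 'fcfhbdeheghfaccgfhgfb')
  15 → (7, 'fhbdeheghfaccgfhgfb')
  16 → (21, 'fhgfb')
  17 → (23, 'gfb')
  18 → (20, 'gfhgfb')
  19 → (14, 'ghfaccgfhgfb')
  20 → (0, 'hadhbfcfhbdeheghfaccgfhgfb')
  21 → (8, 'hbdeheghfaccgfhgfb')
  22 → (3, 'hbfcfhbdeheghfaccgfhgfb')
  23 → (12, 'heghfaccgfhgfb')
  24 → (15, 'hfaccgfhgfb')
  25 → (22, 'hgfb')

SA = [17, 1, 25, 9, 4, 18, 6, 19, 10, 2, 13, 11, 16, 24, 5, 7, 21, 23, 20, 14, 0, 8, 3, 12, 15, 22]
[i] adj suffixes → lcp
  [1] 17/1 → 1 ('a')
  [2] 1/25 → 0 ('')
  [3] 25/9 → 1 ('b')
  [4] 9/4 → 1 ('b')
  [5] 4/18 → 0 ('')
  [6] 18/6 → 1 ('c')
  [7] 6/19 → 1 ('c')
  [8] 19/10 → 0 ('')
  [9] 10/2 → 1 ('d')
  [10] 2/13 → 0 ('')
  [11] 13/11 → 1 ('e')
  [12] 11/16 → 0 ('')
  [13] 16/24 → 1 ('f')
  [14] 24/5 → 1 ('f')
  [15] 5/7 → 1 ('f')
  [16] 7/21 → 2 ('fh')
  [17] 21/23 → 0 ('')
  [18] 23/20 → 2 ('gf')
  [19] 20/14 → 1 ('g')
  [20] 14/0 → 0 ('')
  [21] 0/8 → 1 ('h')
  [22] 8/3 → 2 ('hb')
  [23] 3/12 → 1 ('h')
  [24] 12/15 → 1 ('h')
  [25] 15/22 → 1 ('h')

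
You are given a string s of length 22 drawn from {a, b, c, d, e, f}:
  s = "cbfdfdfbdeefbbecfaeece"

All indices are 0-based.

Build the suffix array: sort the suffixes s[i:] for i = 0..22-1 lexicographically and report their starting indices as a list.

sorted suffixes:
  #0 SA[0]=17  'aeece'
  #1 SA[1]=12  'bbecfaeece'
  #2 SA[2]=7  'bdeefbbecfaeece'
  #3 SA[3]=13  'becfaeece'
  #4 SA[4]=1  'bfdfdfbdeefbbecfaeece'
  #5 SA[5]=0  'cbfdfdfbdeefbbecfaeece'
  #6 SA[6]=20  'ce'
  #7 SA[7]=15  'cfaeece'
  #8 SA[8]=8  'deefbbecfaeece'
  #9 SA[9]=5  'dfbdeefbbecfaeece'
  #10 SA[10]=3  'dfdfbdeefbbecfaeece'
  #11 SA[11]=21  'e'
  #12 SA[12]=19  'ece'
  #13 SA[13]=14  'ecfaeece'
  #14 SA[14]=18  'eece'
  #15 SA[15]=9  'eefbbecfaeece'
  #16 SA[16]=10  'efbbecfaeece'
  #17 SA[17]=16  'faeece'
  #18 SA[18]=11  'fbbecfaeece'
  #19 SA[19]=6  'fbdeefbbecfaeece'
  #20 SA[20]=4  'fdfbdeefbbecfaeece'
  #21 SA[21]=2  'fdfdfbdeefbbecfaeece'

[17, 12, 7, 13, 1, 0, 20, 15, 8, 5, 3, 21, 19, 14, 18, 9, 10, 16, 11, 6, 4, 2]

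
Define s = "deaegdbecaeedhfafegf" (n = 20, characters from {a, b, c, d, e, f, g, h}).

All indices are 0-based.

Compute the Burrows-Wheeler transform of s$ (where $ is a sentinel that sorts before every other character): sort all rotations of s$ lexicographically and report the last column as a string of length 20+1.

fcefdeg$edbeaafghaeed

rank  rotation               last
    0  $deaegdbecaeedhfafegf  f
    1  aeedhfafegf$deaegdbec  c
    2  aegdbecaeedhfafegf$de  e
    3  afegf$deaegdbecaeedhf  f
    4  becaeedhfafegf$deaegd  d
    5  caeedhfafegf$deaegdbe  e
    6  dbecaeedhfafegf$deaeg  g
    7  deaegdbecaeedhfafegf$  $
    8  dhfafegf$deaegdbecaee  e
    9  eaegdbecaeedhfafegf$d  d
   10  ecaeedhfafegf$deaegdb  b
   11  edhfafegf$deaegdbecae  e
   12  eedhfafegf$deaegdbeca  a
   13  egdbecaeedhfafegf$dea  a
   14  egf$deaegdbecaeedhfaf  f
   15  f$deaegdbecaeedhfafeg  g
   16  fafegf$deaegdbecaeedh  h
   17  fegf$deaegdbecaeedhfa  a
   18  gdbecaeedhfafegf$deae  e
   19  gf$deaegdbecaeedhfafe  e
   20  hfafegf$deaegdbecaeed  d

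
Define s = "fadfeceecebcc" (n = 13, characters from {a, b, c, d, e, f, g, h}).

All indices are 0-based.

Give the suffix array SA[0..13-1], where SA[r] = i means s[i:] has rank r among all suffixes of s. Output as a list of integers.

[1, 10, 12, 11, 8, 5, 2, 9, 7, 4, 6, 0, 3]

rank→(start, suffix):
  0 → (1, 'adfeceecebcc')
  1 → (10, 'bcc')
  2 → (12, 'c')
  3 → (11, 'cc')
  4 → (8, 'cebcc')
  5 → (5, 'ceecebcc')
  6 → (2, 'dfeceecebcc')
  7 → (9, 'ebcc')
  8 → (7, 'ecebcc')
  9 → (4, 'eceecebcc')
  10 → (6, 'eecebcc')
  11 → (0, 'fadfeceecebcc')
  12 → (3, 'feceecebcc')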